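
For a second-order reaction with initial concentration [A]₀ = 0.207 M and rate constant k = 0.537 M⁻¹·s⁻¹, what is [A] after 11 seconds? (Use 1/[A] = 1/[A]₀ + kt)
0.0931 M

1/[A] = 1/[A]₀ + k·t = 1/0.207 + (0.537)·(11) = 4.8309 + 5.9070 = 10.7379
[A] = 1/10.7379 = 0.0931 M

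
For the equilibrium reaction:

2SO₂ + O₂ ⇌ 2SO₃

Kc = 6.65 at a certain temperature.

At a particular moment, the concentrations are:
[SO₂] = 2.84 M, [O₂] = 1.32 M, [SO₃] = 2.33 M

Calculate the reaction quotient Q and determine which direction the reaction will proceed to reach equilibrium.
Q = 0.510, Q < K, reaction proceeds forward (toward products)

Q = ([SO₃]^2) / ([SO₂]^2 × [O₂])
  = ((2.33)^2) / ((2.84)^2·(1.32)) = 5.4289/10.647 = 0.5099
Since Q = 0.5099 < Kc = 6.65, the reaction proceeds forward (toward products) to reach equilibrium.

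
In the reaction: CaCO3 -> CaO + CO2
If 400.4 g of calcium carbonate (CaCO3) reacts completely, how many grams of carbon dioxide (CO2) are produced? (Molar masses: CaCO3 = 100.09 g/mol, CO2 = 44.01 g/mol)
Moles of CaCO3 = 400.4 g ÷ 100.09 g/mol = 4.0004 mol
Mole ratio: 1 mol CO2 / 1 mol CaCO3
Moles of CO2 = 4.0004 × (1/1) = 4.0004 mol
Mass of CO2 = 4.0004 mol × 44.01 g/mol = 176.1 g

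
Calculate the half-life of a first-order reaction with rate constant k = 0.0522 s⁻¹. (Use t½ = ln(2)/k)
13.28 s

t½ = ln(2)/k = 0.6931/0.0522 = 13.28 s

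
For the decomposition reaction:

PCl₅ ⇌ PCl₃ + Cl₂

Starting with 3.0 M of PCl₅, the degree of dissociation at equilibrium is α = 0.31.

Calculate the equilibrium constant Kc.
K_c = 0.4178

x = α·[A]₀ = 0.31 × 3.0 = 0.93 M dissociated.
At eq: [PCl₅] = 3.0 − 0.93 = 2.07 M; [PCl₃] = [Cl₂] = x = 0.93 M.
Kc = [PCl₃][Cl₂]/[PCl₅] = (0.93)²/2.07 = 0.4178.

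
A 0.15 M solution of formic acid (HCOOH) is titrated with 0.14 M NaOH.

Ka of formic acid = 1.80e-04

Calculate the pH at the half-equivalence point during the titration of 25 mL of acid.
pH = pKa = 3.74

At the half-equivalence point, [HA] = [A⁻], so by Henderson–Hasselbalch pH = pKa + log(1) = pKa.
pKa = −log(1.80e-04) = 3.74.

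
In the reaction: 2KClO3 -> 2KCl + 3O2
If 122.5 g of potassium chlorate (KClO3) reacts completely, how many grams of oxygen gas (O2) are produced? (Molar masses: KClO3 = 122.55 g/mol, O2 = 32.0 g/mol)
Moles of KClO3 = 122.5 g ÷ 122.55 g/mol = 0.999592 mol
Mole ratio: 3 mol O2 / 2 mol KClO3
Moles of O2 = 0.999592 × (3/2) = 1.49939 mol
Mass of O2 = 1.49939 mol × 32.0 g/mol = 47.98 g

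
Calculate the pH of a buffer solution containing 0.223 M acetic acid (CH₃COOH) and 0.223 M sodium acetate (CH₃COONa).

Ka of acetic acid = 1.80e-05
pH = 4.74

pKa = -log(1.80e-05) = 4.74. pH = pKa + log([A⁻]/[HA]) = 4.74 + log(0.223/0.223)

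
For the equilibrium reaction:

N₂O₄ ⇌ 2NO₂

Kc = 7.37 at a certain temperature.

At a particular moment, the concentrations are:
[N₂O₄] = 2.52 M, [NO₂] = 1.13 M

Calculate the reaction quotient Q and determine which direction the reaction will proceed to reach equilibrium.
Q = 0.507, Q < K, reaction proceeds forward (toward products)

Q = ([NO₂]^2) / ([N₂O₄])
  = ((1.13)^2) / ((2.52)) = 1.2769/2.52 = 0.5067
Since Q = 0.5067 < Kc = 7.37, the reaction proceeds forward (toward products) to reach equilibrium.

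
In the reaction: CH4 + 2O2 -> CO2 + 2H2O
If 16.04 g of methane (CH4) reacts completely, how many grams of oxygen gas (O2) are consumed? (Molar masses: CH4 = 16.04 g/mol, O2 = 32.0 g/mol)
Moles of CH4 = 16.04 g ÷ 16.04 g/mol = 1 mol
Mole ratio: 2 mol O2 / 1 mol CH4
Moles of O2 = 1 × (2/1) = 2 mol
Mass of O2 = 2 mol × 32.0 g/mol = 64 g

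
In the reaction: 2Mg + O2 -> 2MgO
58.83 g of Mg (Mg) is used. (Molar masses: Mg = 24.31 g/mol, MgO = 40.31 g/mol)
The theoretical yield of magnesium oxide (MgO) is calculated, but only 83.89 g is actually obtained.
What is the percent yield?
Moles of Mg = 58.83 g ÷ 24.31 g/mol = 2.41999 mol
Mole ratio: 2 mol MgO / 2 mol Mg
Moles of MgO = 2.41999 × (2/2) = 2.41999 mol
Theoretical yield = 2.41999 mol × 40.31 g/mol = 97.55 g
Actual yield = 83.89 g
Percent yield = (83.89 / 97.55) × 100% = 86.0%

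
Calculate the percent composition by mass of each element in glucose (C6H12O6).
C: 40.00%, H: 6.71%, O: 53.29%

Molar mass of C6H12O6 = 180.16 g/mol
% C = (6 × 12.01) / 180.16 × 100% = 72.06 / 180.16 × 100% = 40.00%
% H = (12 × 1.008) / 180.16 × 100% = 12.096 / 180.16 × 100% = 6.71%
% O = (6 × 16.0) / 180.16 × 100% = 96 / 180.16 × 100% = 53.29%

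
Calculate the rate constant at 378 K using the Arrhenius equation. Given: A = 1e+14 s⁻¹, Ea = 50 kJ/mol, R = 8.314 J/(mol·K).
1.23e+07 s⁻¹

k = A·exp(-Ea/(R·T)) = 1e+14·exp(-50000/(8.314·378)) = 1e+14·exp(-15.9099) = 1e+14·1.2314e-07 = 1.23e+07 s⁻¹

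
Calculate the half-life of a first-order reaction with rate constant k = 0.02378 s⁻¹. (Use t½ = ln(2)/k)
29.15 s

t½ = ln(2)/k = 0.6931/0.02378 = 29.15 s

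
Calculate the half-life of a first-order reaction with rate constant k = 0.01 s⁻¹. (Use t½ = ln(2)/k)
69.31 s

t½ = ln(2)/k = 0.6931/0.01 = 69.31 s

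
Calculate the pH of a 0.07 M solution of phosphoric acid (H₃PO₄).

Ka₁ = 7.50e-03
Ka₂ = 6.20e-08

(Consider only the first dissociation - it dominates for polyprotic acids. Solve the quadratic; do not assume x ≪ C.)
pH = 1.71

x² + Ka₁·x − Ka₁·C = 0 with Ka₁ = 7.50e-03, C = 0.07.
x = (−Ka₁ + √(Ka₁² + 4·Ka₁·C))/2 = 1.9468e-02 M, so pH = 1.71.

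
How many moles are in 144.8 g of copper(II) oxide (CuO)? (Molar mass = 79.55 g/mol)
Moles = 144.8 g ÷ 79.55 g/mol = 1.82 mol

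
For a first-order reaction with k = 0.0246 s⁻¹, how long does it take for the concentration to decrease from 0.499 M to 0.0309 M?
113.08 s

From ln[A] = ln[A]₀ - k·t: t = ln([A]₀/[A])/k = ln(0.499/0.0309)/0.0246 = ln(16.1489)/0.0246 = 2.7818/0.0246 = 113.08 s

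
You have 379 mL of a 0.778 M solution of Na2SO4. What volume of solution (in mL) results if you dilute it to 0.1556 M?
Using M₁V₁ = M₂V₂:
0.778 × 379 = 0.1556 × V₂
V₂ = (0.778 × 379) / 0.1556 = 1895 mL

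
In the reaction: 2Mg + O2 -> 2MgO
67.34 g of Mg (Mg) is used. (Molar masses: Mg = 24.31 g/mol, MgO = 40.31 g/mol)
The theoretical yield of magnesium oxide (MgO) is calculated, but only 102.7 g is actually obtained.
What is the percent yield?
Moles of Mg = 67.34 g ÷ 24.31 g/mol = 2.77005 mol
Mole ratio: 2 mol MgO / 2 mol Mg
Moles of MgO = 2.77005 × (2/2) = 2.77005 mol
Theoretical yield = 2.77005 mol × 40.31 g/mol = 111.66 g
Actual yield = 102.7 g
Percent yield = (102.7 / 111.66) × 100% = 92.0%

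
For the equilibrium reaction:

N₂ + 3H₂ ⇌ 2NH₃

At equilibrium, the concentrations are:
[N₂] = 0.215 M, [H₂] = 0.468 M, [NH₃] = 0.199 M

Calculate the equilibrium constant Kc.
K_c = 1.7969

Kc = ([NH₃]^2) / ([N₂] × [H₂]^3)
   = ((0.199)^2) / ((0.215)·(0.468)^3)
   = 0.039601 / 0.022038 = 1.7969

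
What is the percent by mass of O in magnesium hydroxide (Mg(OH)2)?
Mass of O in formula = 16.0 × 2 = 32 g/mol
Molar mass = 58.33 g/mol
% O = (32/58.33) × 100% = 54.86%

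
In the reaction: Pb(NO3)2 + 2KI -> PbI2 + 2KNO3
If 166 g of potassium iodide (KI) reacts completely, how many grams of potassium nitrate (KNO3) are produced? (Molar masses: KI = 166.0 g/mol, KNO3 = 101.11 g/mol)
Moles of KI = 166 g ÷ 166.0 g/mol = 1 mol
Mole ratio: 2 mol KNO3 / 2 mol KI
Moles of KNO3 = 1 × (2/2) = 1 mol
Mass of KNO3 = 1 mol × 101.11 g/mol = 101.1 g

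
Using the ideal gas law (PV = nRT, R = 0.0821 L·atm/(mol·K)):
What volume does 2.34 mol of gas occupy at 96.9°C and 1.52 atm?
T = 96.9°C + 273.15 = 370.05 K
V = nRT/P = (2.34 × 0.0821 × 370.05) / 1.52
V = 46.77 L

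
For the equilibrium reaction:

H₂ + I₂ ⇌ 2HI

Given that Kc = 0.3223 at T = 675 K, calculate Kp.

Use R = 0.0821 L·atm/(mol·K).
K_p = 0.3223

Δn = (moles gaseous products) − (moles gaseous reactants) = 0
T = 675 K; RT = 0.0821 × 675 = 55.4175
Kp = Kc·(RT)^Δn = 0.3223 × (55.4175)^0 = 0.3223 × 1 = 0.3223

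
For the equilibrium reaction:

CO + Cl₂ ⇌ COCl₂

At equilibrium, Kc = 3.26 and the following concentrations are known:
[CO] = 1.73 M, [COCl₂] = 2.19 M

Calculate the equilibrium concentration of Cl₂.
[Cl₂] = 0.3883 M

Kc = ([COCl₂]) / ([CO] × [Cl₂]) = 3.26
[Cl₂]^1 = (product terms)/(Kc · other reactant terms) = 2.19 / (3.26 · 1.73) = 0.38831
[Cl₂] = 0.3883 M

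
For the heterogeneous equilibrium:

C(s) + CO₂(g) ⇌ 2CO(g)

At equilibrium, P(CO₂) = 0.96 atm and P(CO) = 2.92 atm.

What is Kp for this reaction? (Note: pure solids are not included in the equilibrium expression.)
K_p = 8.882

Solid C is excluded.
Kp = P(CO)²/P(CO₂) = (2.92)²/0.96 = 8.526/0.96 = 8.882.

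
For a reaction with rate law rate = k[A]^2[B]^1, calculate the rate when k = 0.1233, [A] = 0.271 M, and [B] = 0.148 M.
0.00134 M/s

rate = k·[A]^2·[B]^1 = 0.1233·(0.271)^2·(0.148)^1 = 0.1233·0.073441·0.148 = 0.00134 M/s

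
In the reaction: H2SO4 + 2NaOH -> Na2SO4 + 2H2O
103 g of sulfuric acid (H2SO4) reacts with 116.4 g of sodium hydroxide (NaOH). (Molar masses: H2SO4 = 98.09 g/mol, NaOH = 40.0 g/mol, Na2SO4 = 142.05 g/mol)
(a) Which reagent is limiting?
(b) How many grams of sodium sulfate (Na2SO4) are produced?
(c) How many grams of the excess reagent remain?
(a) H2SO4, (b) 149.2 g, (c) 32.4 g

Moles of H2SO4 = 103 g ÷ 98.09 g/mol = 1.05006 mol
Moles of NaOH = 116.4 g ÷ 40.0 g/mol = 2.91 mol
Moles ÷ coefficient: H2SO4: 1.05006/1 = 1.05, NaOH: 2.91/2 = 1.455
(a) H2SO4 has the smaller value, so H2SO4 is the limiting reagent.
(b) Moles of Na2SO4 = 1.05006 mol H2SO4 × (1/1) = 1.05006 mol; mass = 1.05006 mol × 142.05 g/mol = 149.2 g
(c) NaOH consumed = 1.05006 × (2/1) = 2.10011 mol; remaining = 2.91 − 2.10011 = 0.809888 mol; mass = 0.809888 mol × 40.0 g/mol = 32.4 g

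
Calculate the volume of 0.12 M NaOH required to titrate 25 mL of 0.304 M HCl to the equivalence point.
V_{base} = 63.3 mL

At equivalence: moles acid = moles base.
moles HCl = 0.304 M × 0.025 L = 0.0076 mol
V_NaOH = 0.0076 mol ÷ 0.12 M = 0.06333 L = 63.3 mL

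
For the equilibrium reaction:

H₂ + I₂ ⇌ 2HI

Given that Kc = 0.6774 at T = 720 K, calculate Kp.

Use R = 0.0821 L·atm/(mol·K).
K_p = 0.6774

Δn = (moles gaseous products) − (moles gaseous reactants) = 0
T = 720 K; RT = 0.0821 × 720 = 59.112
Kp = Kc·(RT)^Δn = 0.6774 × (59.112)^0 = 0.6774 × 1 = 0.6774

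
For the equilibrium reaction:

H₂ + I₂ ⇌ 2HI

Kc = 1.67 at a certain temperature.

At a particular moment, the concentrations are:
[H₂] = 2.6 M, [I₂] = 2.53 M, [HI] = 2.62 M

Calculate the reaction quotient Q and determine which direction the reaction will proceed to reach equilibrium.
Q = 1.044, Q < K, reaction proceeds forward (toward products)

Q = ([HI]^2) / ([H₂] × [I₂])
  = ((2.62)^2) / ((2.6)·(2.53)) = 6.8644/6.578 = 1.044
Since Q = 1.044 < Kc = 1.67, the reaction proceeds forward (toward products) to reach equilibrium.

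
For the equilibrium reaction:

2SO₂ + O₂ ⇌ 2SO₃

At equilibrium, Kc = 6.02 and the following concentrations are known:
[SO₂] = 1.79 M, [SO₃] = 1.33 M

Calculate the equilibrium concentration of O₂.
[O₂] = 0.0917 M

Kc = ([SO₃]^2) / ([SO₂]^2 × [O₂]) = 6.02
[O₂]^1 = (product terms)/(Kc · other reactant terms) = 1.7689 / (6.02 · 3.2041) = 0.091707
[O₂] = 0.0917 M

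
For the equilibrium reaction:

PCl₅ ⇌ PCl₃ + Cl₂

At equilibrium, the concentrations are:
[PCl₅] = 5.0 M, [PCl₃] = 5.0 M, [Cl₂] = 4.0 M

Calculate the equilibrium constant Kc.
K_c = 4.0000

Kc = ([PCl₃] × [Cl₂]) / ([PCl₅])
   = ((5.0)·(4.0)) / ((5.0))
   = 20 / 5 = 4.0000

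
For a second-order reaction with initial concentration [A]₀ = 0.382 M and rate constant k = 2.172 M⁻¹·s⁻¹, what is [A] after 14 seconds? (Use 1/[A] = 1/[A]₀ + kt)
0.0303 M

1/[A] = 1/[A]₀ + k·t = 1/0.382 + (2.172)·(14) = 2.6178 + 30.4080 = 33.0258
[A] = 1/33.0258 = 0.0303 M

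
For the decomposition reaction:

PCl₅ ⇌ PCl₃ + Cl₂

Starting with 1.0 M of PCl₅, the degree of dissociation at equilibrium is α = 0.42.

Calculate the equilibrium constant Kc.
K_c = 0.3041

x = α·[A]₀ = 0.42 × 1.0 = 0.42 M dissociated.
At eq: [PCl₅] = 1.0 − 0.42 = 0.58 M; [PCl₃] = [Cl₂] = x = 0.42 M.
Kc = [PCl₃][Cl₂]/[PCl₅] = (0.42)²/0.58 = 0.3041.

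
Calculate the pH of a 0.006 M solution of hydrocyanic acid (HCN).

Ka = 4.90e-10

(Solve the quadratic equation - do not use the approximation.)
pH = 5.77

x² + Ka×x - Ka×C = 0. Using quadratic formula: [H⁺] = 1.7144e-06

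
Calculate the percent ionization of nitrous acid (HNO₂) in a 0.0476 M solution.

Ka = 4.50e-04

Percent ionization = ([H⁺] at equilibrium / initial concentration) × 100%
Percent ionization = 9.26%

Let x = [H⁺]. Ka = x²/(C - x) ⇒ x² + (4.50e-04)x - (4.50e-04)(0.0476) = 0. x = 4.4086e-03. Percent = (4.4086e-03/0.0476) × 100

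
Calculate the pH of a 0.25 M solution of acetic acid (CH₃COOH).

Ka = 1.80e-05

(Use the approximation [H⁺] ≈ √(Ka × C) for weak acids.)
pH = 2.67

[H⁺] = √(Ka × C) = √(1.80e-05 × 0.25) = 2.1213e-03. pH = -log(2.1213e-03)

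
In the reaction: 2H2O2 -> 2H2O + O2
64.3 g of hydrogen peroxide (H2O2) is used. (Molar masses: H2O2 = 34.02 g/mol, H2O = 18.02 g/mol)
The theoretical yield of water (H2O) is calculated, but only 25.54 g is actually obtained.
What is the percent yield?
Moles of H2O2 = 64.3 g ÷ 34.02 g/mol = 1.89006 mol
Mole ratio: 2 mol H2O / 2 mol H2O2
Moles of H2O = 1.89006 × (2/2) = 1.89006 mol
Theoretical yield = 1.89006 mol × 18.02 g/mol = 34.059 g
Actual yield = 25.54 g
Percent yield = (25.54 / 34.059) × 100% = 75.0%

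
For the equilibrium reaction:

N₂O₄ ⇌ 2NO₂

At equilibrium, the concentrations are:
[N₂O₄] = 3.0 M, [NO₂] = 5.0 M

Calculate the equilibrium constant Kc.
K_c = 8.3333

Kc = ([NO₂]^2) / ([N₂O₄])
   = ((5.0)^2) / ((3.0))
   = 25 / 3 = 8.3333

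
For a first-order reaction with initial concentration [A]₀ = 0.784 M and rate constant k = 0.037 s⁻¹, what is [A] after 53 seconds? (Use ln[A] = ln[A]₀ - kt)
0.1103 M

ln[A] = ln[A]₀ - k·t = ln(0.784) - (0.037)·(53) = -0.2433 - 1.9610 = -2.2043
[A] = e^(-2.2043) = 0.1103 M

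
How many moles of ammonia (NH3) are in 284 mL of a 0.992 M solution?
Moles = Molarity × Volume (L)
Moles = 0.992 M × 0.284 L = 0.2817 mol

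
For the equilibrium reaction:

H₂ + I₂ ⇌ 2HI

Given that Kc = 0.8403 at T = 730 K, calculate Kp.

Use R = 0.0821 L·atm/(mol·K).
K_p = 0.8403

Δn = (moles gaseous products) − (moles gaseous reactants) = 0
T = 730 K; RT = 0.0821 × 730 = 59.933
Kp = Kc·(RT)^Δn = 0.8403 × (59.933)^0 = 0.8403 × 1 = 0.8403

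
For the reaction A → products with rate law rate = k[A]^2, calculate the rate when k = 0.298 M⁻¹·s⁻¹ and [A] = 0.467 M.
0.06499 M/s

rate = k·[A]^2 = 0.298·(0.467)^2 = 0.298·0.218089 = 0.06499 M/s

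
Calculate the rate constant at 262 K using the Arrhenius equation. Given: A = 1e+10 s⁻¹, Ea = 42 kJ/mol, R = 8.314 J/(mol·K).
4.23e+01 s⁻¹

k = A·exp(-Ea/(R·T)) = 1e+10·exp(-42000/(8.314·262)) = 1e+10·exp(-19.2814) = 1e+10·4.2287e-09 = 4.23e+01 s⁻¹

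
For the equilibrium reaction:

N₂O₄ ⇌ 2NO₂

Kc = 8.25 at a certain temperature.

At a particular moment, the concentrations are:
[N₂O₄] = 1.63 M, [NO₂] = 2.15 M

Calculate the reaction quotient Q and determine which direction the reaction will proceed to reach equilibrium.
Q = 2.836, Q < K, reaction proceeds forward (toward products)

Q = ([NO₂]^2) / ([N₂O₄])
  = ((2.15)^2) / ((1.63)) = 4.6225/1.63 = 2.836
Since Q = 2.836 < Kc = 8.25, the reaction proceeds forward (toward products) to reach equilibrium.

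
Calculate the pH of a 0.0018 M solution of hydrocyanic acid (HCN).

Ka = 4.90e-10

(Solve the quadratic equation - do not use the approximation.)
pH = 6.03

x² + Ka×x - Ka×C = 0. Using quadratic formula: [H⁺] = 9.3890e-07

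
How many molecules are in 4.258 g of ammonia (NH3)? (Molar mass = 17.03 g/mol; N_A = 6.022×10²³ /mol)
Moles = 4.258 g ÷ 17.03 g/mol = 0.250029 mol
Molecules = 0.250029 mol × 6.022×10²³ /mol = 1.506e+23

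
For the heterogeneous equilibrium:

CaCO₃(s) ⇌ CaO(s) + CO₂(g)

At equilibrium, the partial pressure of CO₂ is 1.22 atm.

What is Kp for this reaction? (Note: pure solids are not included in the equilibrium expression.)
K_p = 1.22

Solids (CaCO₃, CaO) have activity 1 and are excluded.
Kp = P(CO₂) = 1.22.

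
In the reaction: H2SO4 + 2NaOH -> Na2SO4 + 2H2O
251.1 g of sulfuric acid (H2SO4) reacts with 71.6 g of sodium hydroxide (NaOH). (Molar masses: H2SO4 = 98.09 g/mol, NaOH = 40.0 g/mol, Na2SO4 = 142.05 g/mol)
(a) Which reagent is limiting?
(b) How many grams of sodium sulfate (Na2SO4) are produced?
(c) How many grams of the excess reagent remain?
(a) NaOH, (b) 127.1 g, (c) 163.3 g

Moles of H2SO4 = 251.1 g ÷ 98.09 g/mol = 2.55989 mol
Moles of NaOH = 71.6 g ÷ 40.0 g/mol = 1.79 mol
Moles ÷ coefficient: H2SO4: 2.55989/1 = 2.56, NaOH: 1.79/2 = 0.895
(a) NaOH has the smaller value, so NaOH is the limiting reagent.
(b) Moles of Na2SO4 = 1.79 mol NaOH × (1/2) = 0.895 mol; mass = 0.895 mol × 142.05 g/mol = 127.1 g
(c) H2SO4 consumed = 1.79 × (1/2) = 0.895 mol; remaining = 2.55989 − 0.895 = 1.66489 mol; mass = 1.66489 mol × 98.09 g/mol = 163.3 g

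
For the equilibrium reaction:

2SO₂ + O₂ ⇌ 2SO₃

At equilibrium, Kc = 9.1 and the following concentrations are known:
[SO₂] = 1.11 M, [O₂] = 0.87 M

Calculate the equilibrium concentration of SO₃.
[SO₃] = 3.1232 M

Kc = ([SO₃]^2) / ([SO₂]^2 × [O₂]) = 9.1
[SO₃]^2 = Kc · (reactant terms)/(other product terms) = 9.1 · 1.0719 / 1 = 9.7545
[SO₃] = (9.7545)^(1/2) = 3.1232 M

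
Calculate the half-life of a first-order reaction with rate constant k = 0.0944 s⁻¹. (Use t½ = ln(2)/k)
7.34 s

t½ = ln(2)/k = 0.6931/0.0944 = 7.34 s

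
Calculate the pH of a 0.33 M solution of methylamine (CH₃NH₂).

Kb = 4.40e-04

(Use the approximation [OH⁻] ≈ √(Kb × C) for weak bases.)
pH = 12.08

[OH⁻] = √(Kb × C) = √(4.40e-04 × 0.33) = 1.2050e-02. pOH = 1.92, pH = 14 - pOH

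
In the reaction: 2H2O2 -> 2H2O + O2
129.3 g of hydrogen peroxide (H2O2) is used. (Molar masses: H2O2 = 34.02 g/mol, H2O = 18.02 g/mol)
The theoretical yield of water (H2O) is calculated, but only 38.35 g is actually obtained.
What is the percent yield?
Moles of H2O2 = 129.3 g ÷ 34.02 g/mol = 3.80071 mol
Mole ratio: 2 mol H2O / 2 mol H2O2
Moles of H2O = 3.80071 × (2/2) = 3.80071 mol
Theoretical yield = 3.80071 mol × 18.02 g/mol = 68.489 g
Actual yield = 38.35 g
Percent yield = (38.35 / 68.489) × 100% = 56.0%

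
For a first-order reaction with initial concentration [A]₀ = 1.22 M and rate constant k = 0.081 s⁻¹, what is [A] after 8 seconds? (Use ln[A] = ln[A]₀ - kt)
0.6382 M

ln[A] = ln[A]₀ - k·t = ln(1.22) - (0.081)·(8) = 0.1989 - 0.6480 = -0.4491
[A] = e^(-0.4491) = 0.6382 M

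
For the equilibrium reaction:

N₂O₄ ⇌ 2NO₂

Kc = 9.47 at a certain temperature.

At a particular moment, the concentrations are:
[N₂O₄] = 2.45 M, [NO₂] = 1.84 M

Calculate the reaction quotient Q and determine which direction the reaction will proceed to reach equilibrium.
Q = 1.382, Q < K, reaction proceeds forward (toward products)

Q = ([NO₂]^2) / ([N₂O₄])
  = ((1.84)^2) / ((2.45)) = 3.3856/2.45 = 1.382
Since Q = 1.382 < Kc = 9.47, the reaction proceeds forward (toward products) to reach equilibrium.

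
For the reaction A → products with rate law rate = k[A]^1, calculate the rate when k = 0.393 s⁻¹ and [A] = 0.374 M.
0.147 M/s

rate = k·[A]^1 = 0.393·(0.374)^1 = 0.393·0.374 = 0.147 M/s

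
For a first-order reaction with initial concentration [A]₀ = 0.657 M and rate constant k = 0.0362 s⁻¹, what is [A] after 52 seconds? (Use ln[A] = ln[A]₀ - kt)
0.1000 M

ln[A] = ln[A]₀ - k·t = ln(0.657) - (0.0362)·(52) = -0.4201 - 1.8824 = -2.3025
[A] = e^(-2.3025) = 0.1000 M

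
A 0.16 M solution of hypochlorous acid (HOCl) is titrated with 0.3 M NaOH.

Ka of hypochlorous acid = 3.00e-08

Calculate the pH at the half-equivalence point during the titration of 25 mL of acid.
pH = pKa = 7.52

At the half-equivalence point, [HA] = [A⁻], so by Henderson–Hasselbalch pH = pKa + log(1) = pKa.
pKa = −log(3.00e-08) = 7.52.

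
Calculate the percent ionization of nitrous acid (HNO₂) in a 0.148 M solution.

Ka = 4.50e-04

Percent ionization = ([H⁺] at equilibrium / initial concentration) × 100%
Percent ionization = 5.36%

Let x = [H⁺]. Ka = x²/(C - x) ⇒ x² + (4.50e-04)x - (4.50e-04)(0.148) = 0. x = 7.9390e-03. Percent = (7.9390e-03/0.148) × 100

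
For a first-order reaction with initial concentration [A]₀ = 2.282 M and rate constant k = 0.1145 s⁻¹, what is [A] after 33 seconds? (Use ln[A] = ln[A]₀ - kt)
0.0522 M

ln[A] = ln[A]₀ - k·t = ln(2.282) - (0.1145)·(33) = 0.8251 - 3.7785 = -2.9534
[A] = e^(-2.9534) = 0.0522 M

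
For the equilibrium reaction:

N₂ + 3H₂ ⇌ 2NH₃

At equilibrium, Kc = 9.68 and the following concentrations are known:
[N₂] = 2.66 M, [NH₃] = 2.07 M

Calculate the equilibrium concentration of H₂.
[H₂] = 0.5500 M

Kc = ([NH₃]^2) / ([N₂] × [H₂]^3) = 9.68
[H₂]^3 = (product terms)/(Kc · other reactant terms) = 4.2849 / (9.68 · 2.66) = 0.16641
[H₂] = (0.16641)^(1/3) = 0.5500 M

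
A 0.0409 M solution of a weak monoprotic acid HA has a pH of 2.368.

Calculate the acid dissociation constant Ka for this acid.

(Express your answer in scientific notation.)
K_a = 5.02e-04

[H⁺] = 10^(−pH) = 10^(−2.368) = 4.285e-03 M. For HA ⇌ H⁺ + A⁻, Ka = x²/(C − x) = (4.285e-03)²/(0.0409 − 4.285e-03) = 5.02e-04.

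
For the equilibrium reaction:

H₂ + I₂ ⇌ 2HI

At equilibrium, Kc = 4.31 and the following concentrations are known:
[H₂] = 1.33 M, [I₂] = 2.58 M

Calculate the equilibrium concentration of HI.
[HI] = 3.8457 M

Kc = ([HI]^2) / ([H₂] × [I₂]) = 4.31
[HI]^2 = Kc · (reactant terms)/(other product terms) = 4.31 · 3.4314 / 1 = 14.789
[HI] = (14.789)^(1/2) = 3.8457 M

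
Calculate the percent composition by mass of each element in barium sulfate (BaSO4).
Ba: 58.84%, S: 13.74%, O: 27.42%

Molar mass of BaSO4 = 233.4 g/mol
% Ba = (1 × 137.33) / 233.4 × 100% = 137.33 / 233.4 × 100% = 58.84%
% S = (1 × 32.07) / 233.4 × 100% = 32.07 / 233.4 × 100% = 13.74%
% O = (4 × 16.0) / 233.4 × 100% = 64 / 233.4 × 100% = 27.42%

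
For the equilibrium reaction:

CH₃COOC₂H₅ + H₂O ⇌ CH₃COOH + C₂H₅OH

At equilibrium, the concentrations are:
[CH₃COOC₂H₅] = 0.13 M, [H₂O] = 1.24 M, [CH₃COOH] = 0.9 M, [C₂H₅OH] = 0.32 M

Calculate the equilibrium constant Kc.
K_c = 1.7866

Kc = ([CH₃COOH] × [C₂H₅OH]) / ([CH₃COOC₂H₅] × [H₂O])
   = ((0.9)·(0.32)) / ((0.13)·(1.24))
   = 0.288 / 0.1612 = 1.7866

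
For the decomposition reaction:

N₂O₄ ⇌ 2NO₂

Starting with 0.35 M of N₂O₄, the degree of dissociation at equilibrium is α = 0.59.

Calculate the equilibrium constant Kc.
K_c = 1.1886

x = α·[A]₀ = 0.59 × 0.35 = 0.2065 M dissociated.
At eq: [N₂O₄] = 0.35 − 0.2065 = 0.1435 M; [NO₂] = 2x = 0.413 M.
Kc = [NO₂]²/[N₂O₄] = (0.413)²/0.1435 = 1.189.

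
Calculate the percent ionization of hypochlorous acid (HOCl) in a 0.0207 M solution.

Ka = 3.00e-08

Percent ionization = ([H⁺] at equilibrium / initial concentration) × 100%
Percent ionization = 0.12%

Let x = [H⁺]. Ka = x²/(C - x) ⇒ x² + (3.00e-08)x - (3.00e-08)(0.0207) = 0. x = 2.4905e-05. Percent = (2.4905e-05/0.0207) × 100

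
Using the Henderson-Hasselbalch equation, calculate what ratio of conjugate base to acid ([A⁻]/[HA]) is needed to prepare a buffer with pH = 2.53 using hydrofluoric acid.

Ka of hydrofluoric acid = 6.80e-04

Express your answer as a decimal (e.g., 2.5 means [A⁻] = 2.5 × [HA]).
[A⁻]/[HA] = 0.230

pKa = −log(6.80e-04) = 3.1675. pH = pKa + log([A⁻]/[HA]). 2.53 = 3.1675 + log(ratio). log(ratio) = 2.53 − 3.1675 = -0.6375. ratio = 10^(-0.6375) = 0.230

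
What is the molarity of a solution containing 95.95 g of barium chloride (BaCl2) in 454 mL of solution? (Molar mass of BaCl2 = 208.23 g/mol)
Moles of BaCl2 = 95.95 g ÷ 208.23 g/mol = 0.460789 mol
Volume = 454 mL = 0.454 L
Molarity = 0.460789 mol ÷ 0.454 L = 1.015 M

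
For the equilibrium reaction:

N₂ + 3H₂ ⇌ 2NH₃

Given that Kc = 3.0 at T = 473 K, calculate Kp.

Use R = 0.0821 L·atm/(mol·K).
K_p = 0.0020

Δn = (moles gaseous products) − (moles gaseous reactants) = -2
T = 473 K; RT = 0.0821 × 473 = 38.8333
Kp = Kc·(RT)^Δn = 3.0 × (38.8333)^-2 = 3.0 × 0.000663119 = 0.0020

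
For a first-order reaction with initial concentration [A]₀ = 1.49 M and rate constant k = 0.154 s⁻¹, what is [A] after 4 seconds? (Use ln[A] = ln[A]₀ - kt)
0.8047 M

ln[A] = ln[A]₀ - k·t = ln(1.49) - (0.154)·(4) = 0.3988 - 0.6160 = -0.2172
[A] = e^(-0.2172) = 0.8047 M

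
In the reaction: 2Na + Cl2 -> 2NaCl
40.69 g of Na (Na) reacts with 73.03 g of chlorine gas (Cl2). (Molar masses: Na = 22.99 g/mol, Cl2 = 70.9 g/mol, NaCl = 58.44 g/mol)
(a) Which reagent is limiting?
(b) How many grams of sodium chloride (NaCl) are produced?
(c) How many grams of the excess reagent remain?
(a) Na, (b) 103.4 g, (c) 10.29 g

Moles of Na = 40.69 g ÷ 22.99 g/mol = 1.7699 mol
Moles of Cl2 = 73.03 g ÷ 70.9 g/mol = 1.03004 mol
Moles ÷ coefficient: Na: 1.7699/2 = 0.8849, Cl2: 1.03004/1 = 1.03
(a) Na has the smaller value, so Na is the limiting reagent.
(b) Moles of NaCl = 1.7699 mol Na × (2/2) = 1.7699 mol; mass = 1.7699 mol × 58.44 g/mol = 103.4 g
(c) Cl2 consumed = 1.7699 × (1/2) = 0.88495 mol; remaining = 1.03004 − 0.88495 = 0.145092 mol; mass = 0.145092 mol × 70.9 g/mol = 10.29 g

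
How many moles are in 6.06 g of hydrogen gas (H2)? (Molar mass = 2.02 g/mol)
Moles = 6.06 g ÷ 2.02 g/mol = 3 mol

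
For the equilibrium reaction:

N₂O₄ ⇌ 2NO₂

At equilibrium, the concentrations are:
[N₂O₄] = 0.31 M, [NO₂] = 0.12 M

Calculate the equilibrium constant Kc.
K_c = 0.0465

Kc = ([NO₂]^2) / ([N₂O₄])
   = ((0.12)^2) / ((0.31))
   = 0.0144 / 0.31 = 0.0465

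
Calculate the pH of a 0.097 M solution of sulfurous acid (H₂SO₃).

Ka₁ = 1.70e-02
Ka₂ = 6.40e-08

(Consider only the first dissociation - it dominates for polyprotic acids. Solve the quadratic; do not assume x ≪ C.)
pH = 1.48

x² + Ka₁·x − Ka₁·C = 0 with Ka₁ = 1.70e-02, C = 0.097.
x = (−Ka₁ + √(Ka₁² + 4·Ka₁·C))/2 = 3.2988e-02 M, so pH = 1.48.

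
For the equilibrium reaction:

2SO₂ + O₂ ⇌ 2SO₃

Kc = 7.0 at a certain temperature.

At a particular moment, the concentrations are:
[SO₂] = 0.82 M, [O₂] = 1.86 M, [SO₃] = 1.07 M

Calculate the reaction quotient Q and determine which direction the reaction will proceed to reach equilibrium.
Q = 0.915, Q < K, reaction proceeds forward (toward products)

Q = ([SO₃]^2) / ([SO₂]^2 × [O₂])
  = ((1.07)^2) / ((0.82)^2·(1.86)) = 1.1449/1.2507 = 0.9154
Since Q = 0.9154 < Kc = 7.0, the reaction proceeds forward (toward products) to reach equilibrium.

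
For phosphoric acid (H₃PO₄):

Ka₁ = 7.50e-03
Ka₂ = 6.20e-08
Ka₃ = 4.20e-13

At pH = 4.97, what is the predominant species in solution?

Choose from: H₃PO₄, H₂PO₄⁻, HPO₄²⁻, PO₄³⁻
H₂PO₄⁻

pKa1 = 2.12, pKa2 = 7.21, pKa3 = 12.38. Each pKa is the crossover between adjacent species; pH = 4.97 lies in the region where H₂PO₄⁻ predominates.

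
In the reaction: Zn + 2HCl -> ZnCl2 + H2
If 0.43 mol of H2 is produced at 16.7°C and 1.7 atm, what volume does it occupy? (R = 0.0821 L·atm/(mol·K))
T = 16.7°C + 273.15 = 289.85 K
V = nRT/P = (0.43 × 0.0821 × 289.85) / 1.7
V = 6.02 L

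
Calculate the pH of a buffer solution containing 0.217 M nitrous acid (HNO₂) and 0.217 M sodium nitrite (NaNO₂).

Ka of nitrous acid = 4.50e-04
pH = 3.35

pKa = -log(4.50e-04) = 3.35. pH = pKa + log([A⁻]/[HA]) = 3.35 + log(0.217/0.217)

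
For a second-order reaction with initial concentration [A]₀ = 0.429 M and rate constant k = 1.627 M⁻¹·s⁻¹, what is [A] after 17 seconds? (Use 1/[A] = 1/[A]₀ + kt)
0.0333 M

1/[A] = 1/[A]₀ + k·t = 1/0.429 + (1.627)·(17) = 2.3310 + 27.6590 = 29.9900
[A] = 1/29.9900 = 0.0333 M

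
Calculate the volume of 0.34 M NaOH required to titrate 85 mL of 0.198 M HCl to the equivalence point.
V_{base} = 49.5 mL

At equivalence: moles acid = moles base.
moles HCl = 0.198 M × 0.085 L = 0.01683 mol
V_NaOH = 0.01683 mol ÷ 0.34 M = 0.0495 L = 49.5 mL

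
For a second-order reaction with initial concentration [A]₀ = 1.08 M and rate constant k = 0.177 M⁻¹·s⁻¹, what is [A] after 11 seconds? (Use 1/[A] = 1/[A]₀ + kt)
0.3481 M

1/[A] = 1/[A]₀ + k·t = 1/1.08 + (0.177)·(11) = 0.9259 + 1.9470 = 2.8729
[A] = 1/2.8729 = 0.3481 M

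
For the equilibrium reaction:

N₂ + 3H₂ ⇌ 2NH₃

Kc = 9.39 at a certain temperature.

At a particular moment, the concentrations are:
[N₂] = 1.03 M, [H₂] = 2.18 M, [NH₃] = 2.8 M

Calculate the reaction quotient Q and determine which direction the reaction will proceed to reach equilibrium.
Q = 0.735, Q < K, reaction proceeds forward (toward products)

Q = ([NH₃]^2) / ([N₂] × [H₂]^3)
  = ((2.8)^2) / ((1.03)·(2.18)^3) = 7.84/10.671 = 0.7347
Since Q = 0.7347 < Kc = 9.39, the reaction proceeds forward (toward products) to reach equilibrium.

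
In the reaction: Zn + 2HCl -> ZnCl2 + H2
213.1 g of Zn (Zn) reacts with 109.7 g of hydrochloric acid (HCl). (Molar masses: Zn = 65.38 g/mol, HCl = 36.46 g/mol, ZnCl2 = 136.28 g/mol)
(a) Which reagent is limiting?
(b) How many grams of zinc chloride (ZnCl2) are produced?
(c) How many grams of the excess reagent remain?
(a) HCl, (b) 205 g, (c) 114.7 g

Moles of Zn = 213.1 g ÷ 65.38 g/mol = 3.25941 mol
Moles of HCl = 109.7 g ÷ 36.46 g/mol = 3.00878 mol
Moles ÷ coefficient: Zn: 3.25941/1 = 3.259, HCl: 3.00878/2 = 1.504
(a) HCl has the smaller value, so HCl is the limiting reagent.
(b) Moles of ZnCl2 = 3.00878 mol HCl × (1/2) = 1.50439 mol; mass = 1.50439 mol × 136.28 g/mol = 205 g
(c) Zn consumed = 3.00878 × (1/2) = 1.50439 mol; remaining = 3.25941 − 1.50439 = 1.75502 mol; mass = 1.75502 mol × 65.38 g/mol = 114.7 g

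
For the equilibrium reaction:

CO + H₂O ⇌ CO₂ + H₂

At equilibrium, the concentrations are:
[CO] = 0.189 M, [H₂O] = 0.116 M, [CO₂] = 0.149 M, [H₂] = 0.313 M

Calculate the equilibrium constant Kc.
K_c = 2.1272

Kc = ([CO₂] × [H₂]) / ([CO] × [H₂O])
   = ((0.149)·(0.313)) / ((0.189)·(0.116))
   = 0.046637 / 0.021924 = 2.1272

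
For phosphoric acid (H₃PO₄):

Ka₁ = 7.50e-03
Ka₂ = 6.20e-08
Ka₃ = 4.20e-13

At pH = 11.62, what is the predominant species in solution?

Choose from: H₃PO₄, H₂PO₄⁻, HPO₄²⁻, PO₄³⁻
HPO₄²⁻

pKa1 = 2.12, pKa2 = 7.21, pKa3 = 12.38. Each pKa is the crossover between adjacent species; pH = 11.62 lies in the region where HPO₄²⁻ predominates.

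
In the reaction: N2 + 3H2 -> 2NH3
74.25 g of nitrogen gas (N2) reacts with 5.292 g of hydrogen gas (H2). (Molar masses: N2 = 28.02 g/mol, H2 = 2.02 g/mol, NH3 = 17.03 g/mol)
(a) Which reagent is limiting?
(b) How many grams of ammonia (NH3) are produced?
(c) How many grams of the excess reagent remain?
(a) H2, (b) 29.74 g, (c) 49.78 g

Moles of N2 = 74.25 g ÷ 28.02 g/mol = 2.64989 mol
Moles of H2 = 5.292 g ÷ 2.02 g/mol = 2.6198 mol
Moles ÷ coefficient: N2: 2.64989/1 = 2.65, H2: 2.6198/3 = 0.8733
(a) H2 has the smaller value, so H2 is the limiting reagent.
(b) Moles of NH3 = 2.6198 mol H2 × (2/3) = 1.74653 mol; mass = 1.74653 mol × 17.03 g/mol = 29.74 g
(c) N2 consumed = 2.6198 × (1/3) = 0.873267 mol; remaining = 2.64989 − 0.873267 = 1.77663 mol; mass = 1.77663 mol × 28.02 g/mol = 49.78 g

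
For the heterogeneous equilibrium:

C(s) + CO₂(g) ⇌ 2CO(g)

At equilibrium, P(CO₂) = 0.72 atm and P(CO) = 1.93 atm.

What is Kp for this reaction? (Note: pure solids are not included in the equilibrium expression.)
K_p = 5.173

Solid C is excluded.
Kp = P(CO)²/P(CO₂) = (1.93)²/0.72 = 3.725/0.72 = 5.173.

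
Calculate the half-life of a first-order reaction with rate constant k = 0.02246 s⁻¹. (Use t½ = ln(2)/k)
30.86 s

t½ = ln(2)/k = 0.6931/0.02246 = 30.86 s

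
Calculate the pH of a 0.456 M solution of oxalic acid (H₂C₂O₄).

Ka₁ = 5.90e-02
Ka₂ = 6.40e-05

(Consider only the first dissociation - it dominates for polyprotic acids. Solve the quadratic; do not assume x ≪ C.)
pH = 0.86

x² + Ka₁·x − Ka₁·C = 0 with Ka₁ = 5.90e-02, C = 0.456.
x = (−Ka₁ + √(Ka₁² + 4·Ka₁·C))/2 = 1.3716e-01 M, so pH = 0.86.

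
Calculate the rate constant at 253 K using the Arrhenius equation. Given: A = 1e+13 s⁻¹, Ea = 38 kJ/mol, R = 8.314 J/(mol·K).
1.43e+05 s⁻¹

k = A·exp(-Ea/(R·T)) = 1e+13·exp(-38000/(8.314·253)) = 1e+13·exp(-18.0656) = 1e+13·1.4263e-08 = 1.43e+05 s⁻¹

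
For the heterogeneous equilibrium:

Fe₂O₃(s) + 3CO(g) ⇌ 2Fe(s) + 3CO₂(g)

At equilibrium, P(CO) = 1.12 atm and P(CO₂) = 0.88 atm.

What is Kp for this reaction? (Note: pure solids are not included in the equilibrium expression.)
K_p = 0.485

Solids (Fe₂O₃, Fe) are excluded.
Kp = P(CO₂)³/P(CO)³ = (0.88)³/(1.12)³ = 0.6815/1.405 = 0.485.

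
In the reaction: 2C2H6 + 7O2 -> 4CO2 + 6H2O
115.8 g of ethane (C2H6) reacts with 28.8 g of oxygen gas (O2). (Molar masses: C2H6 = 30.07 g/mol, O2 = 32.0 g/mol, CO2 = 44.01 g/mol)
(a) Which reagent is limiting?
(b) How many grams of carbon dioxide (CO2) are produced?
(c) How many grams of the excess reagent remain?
(a) O2, (b) 22.63 g, (c) 108.1 g

Moles of C2H6 = 115.8 g ÷ 30.07 g/mol = 3.85101 mol
Moles of O2 = 28.8 g ÷ 32.0 g/mol = 0.9 mol
Moles ÷ coefficient: C2H6: 3.85101/2 = 1.926, O2: 0.9/7 = 0.1286
(a) O2 has the smaller value, so O2 is the limiting reagent.
(b) Moles of CO2 = 0.9 mol O2 × (4/7) = 0.514286 mol; mass = 0.514286 mol × 44.01 g/mol = 22.63 g
(c) C2H6 consumed = 0.9 × (2/7) = 0.257143 mol; remaining = 3.85101 − 0.257143 = 3.59387 mol; mass = 3.59387 mol × 30.07 g/mol = 108.1 g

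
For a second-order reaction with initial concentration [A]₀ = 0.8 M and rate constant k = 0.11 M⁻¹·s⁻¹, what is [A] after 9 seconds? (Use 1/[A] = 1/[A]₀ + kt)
0.4464 M

1/[A] = 1/[A]₀ + k·t = 1/0.8 + (0.11)·(9) = 1.2500 + 0.9900 = 2.2400
[A] = 1/2.2400 = 0.4464 M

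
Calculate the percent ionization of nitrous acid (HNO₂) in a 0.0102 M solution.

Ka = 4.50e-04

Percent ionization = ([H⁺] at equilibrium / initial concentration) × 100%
Percent ionization = 18.9%

Let x = [H⁺]. Ka = x²/(C - x) ⇒ x² + (4.50e-04)x - (4.50e-04)(0.0102) = 0. x = 1.9292e-03. Percent = (1.9292e-03/0.0102) × 100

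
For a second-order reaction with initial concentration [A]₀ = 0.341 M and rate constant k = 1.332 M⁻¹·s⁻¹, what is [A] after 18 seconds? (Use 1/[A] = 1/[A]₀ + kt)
0.0372 M

1/[A] = 1/[A]₀ + k·t = 1/0.341 + (1.332)·(18) = 2.9326 + 23.9760 = 26.9086
[A] = 1/26.9086 = 0.0372 M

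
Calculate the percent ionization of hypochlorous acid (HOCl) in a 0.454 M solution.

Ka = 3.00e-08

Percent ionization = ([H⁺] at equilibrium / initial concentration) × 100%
Percent ionization = 0.0257%

Let x = [H⁺]. Ka = x²/(C - x) ⇒ x² + (3.00e-08)x - (3.00e-08)(0.454) = 0. x = 1.1669e-04. Percent = (1.1669e-04/0.454) × 100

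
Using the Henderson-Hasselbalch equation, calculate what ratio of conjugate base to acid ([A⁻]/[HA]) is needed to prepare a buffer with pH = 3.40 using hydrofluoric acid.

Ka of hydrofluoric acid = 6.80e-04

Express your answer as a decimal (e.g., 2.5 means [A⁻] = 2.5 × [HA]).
[A⁻]/[HA] = 1.708

pKa = −log(6.80e-04) = 3.1675. pH = pKa + log([A⁻]/[HA]). 3.40 = 3.1675 + log(ratio). log(ratio) = 3.40 − 3.1675 = 0.2325. ratio = 10^(0.2325) = 1.708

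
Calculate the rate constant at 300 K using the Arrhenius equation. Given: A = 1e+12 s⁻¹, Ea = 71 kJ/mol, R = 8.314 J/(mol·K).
4.34e-01 s⁻¹

k = A·exp(-Ea/(R·T)) = 1e+12·exp(-71000/(8.314·300)) = 1e+12·exp(-28.4660) = 1e+12·4.3387e-13 = 4.34e-01 s⁻¹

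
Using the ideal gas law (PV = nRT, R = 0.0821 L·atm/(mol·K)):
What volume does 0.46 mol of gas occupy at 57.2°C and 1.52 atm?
T = 57.2°C + 273.15 = 330.35 K
V = nRT/P = (0.46 × 0.0821 × 330.35) / 1.52
V = 8.21 L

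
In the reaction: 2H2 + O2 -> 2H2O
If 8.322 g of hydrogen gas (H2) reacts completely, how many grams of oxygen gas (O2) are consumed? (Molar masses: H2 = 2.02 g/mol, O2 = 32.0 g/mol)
Moles of H2 = 8.322 g ÷ 2.02 g/mol = 4.1198 mol
Mole ratio: 1 mol O2 / 2 mol H2
Moles of O2 = 4.1198 × (1/2) = 2.0599 mol
Mass of O2 = 2.0599 mol × 32.0 g/mol = 65.92 g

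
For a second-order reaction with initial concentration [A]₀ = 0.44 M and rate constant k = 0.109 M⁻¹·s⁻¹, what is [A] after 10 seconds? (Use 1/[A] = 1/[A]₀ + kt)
0.2974 M

1/[A] = 1/[A]₀ + k·t = 1/0.44 + (0.109)·(10) = 2.2727 + 1.0900 = 3.3627
[A] = 1/3.3627 = 0.2974 M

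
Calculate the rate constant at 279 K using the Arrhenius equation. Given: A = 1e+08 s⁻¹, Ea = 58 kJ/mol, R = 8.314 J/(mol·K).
1.38e-03 s⁻¹

k = A·exp(-Ea/(R·T)) = 1e+08·exp(-58000/(8.314·279)) = 1e+08·exp(-25.0042) = 1e+08·1.3829e-11 = 1.38e-03 s⁻¹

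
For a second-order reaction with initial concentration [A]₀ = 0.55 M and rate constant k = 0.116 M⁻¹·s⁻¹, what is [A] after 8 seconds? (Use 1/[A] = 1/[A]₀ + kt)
0.3641 M

1/[A] = 1/[A]₀ + k·t = 1/0.55 + (0.116)·(8) = 1.8182 + 0.9280 = 2.7462
[A] = 1/2.7462 = 0.3641 M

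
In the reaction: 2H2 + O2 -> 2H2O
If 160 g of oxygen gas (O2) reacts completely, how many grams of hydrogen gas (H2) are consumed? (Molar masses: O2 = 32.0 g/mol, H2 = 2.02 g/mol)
Moles of O2 = 160 g ÷ 32.0 g/mol = 5 mol
Mole ratio: 2 mol H2 / 1 mol O2
Moles of H2 = 5 × (2/1) = 10 mol
Mass of H2 = 10 mol × 2.02 g/mol = 20.2 g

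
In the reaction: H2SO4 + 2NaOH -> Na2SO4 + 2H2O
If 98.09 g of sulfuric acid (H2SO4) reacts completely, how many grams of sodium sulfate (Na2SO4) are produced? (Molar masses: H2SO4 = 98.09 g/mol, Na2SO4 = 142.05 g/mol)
Moles of H2SO4 = 98.09 g ÷ 98.09 g/mol = 1 mol
Mole ratio: 1 mol Na2SO4 / 1 mol H2SO4
Moles of Na2SO4 = 1 × (1/1) = 1 mol
Mass of Na2SO4 = 1 mol × 142.05 g/mol = 142.1 g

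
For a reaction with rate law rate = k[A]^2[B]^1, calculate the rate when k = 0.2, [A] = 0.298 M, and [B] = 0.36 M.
0.006394 M/s

rate = k·[A]^2·[B]^1 = 0.2·(0.298)^2·(0.36)^1 = 0.2·0.088804·0.36 = 0.006394 M/s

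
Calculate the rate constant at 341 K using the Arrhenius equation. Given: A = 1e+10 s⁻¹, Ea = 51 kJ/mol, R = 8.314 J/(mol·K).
1.54e+02 s⁻¹

k = A·exp(-Ea/(R·T)) = 1e+10·exp(-51000/(8.314·341)) = 1e+10·exp(-17.9889) = 1e+10·1.5399e-08 = 1.54e+02 s⁻¹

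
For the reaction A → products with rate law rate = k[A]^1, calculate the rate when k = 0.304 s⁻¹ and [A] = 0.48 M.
0.1459 M/s

rate = k·[A]^1 = 0.304·(0.48)^1 = 0.304·0.48 = 0.1459 M/s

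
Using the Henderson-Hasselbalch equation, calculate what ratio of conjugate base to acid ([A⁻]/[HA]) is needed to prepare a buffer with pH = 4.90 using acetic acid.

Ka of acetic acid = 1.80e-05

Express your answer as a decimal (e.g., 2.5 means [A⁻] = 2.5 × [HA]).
[A⁻]/[HA] = 1.430

pKa = −log(1.80e-05) = 4.7447. pH = pKa + log([A⁻]/[HA]). 4.90 = 4.7447 + log(ratio). log(ratio) = 4.90 − 4.7447 = 0.1553. ratio = 10^(0.1553) = 1.430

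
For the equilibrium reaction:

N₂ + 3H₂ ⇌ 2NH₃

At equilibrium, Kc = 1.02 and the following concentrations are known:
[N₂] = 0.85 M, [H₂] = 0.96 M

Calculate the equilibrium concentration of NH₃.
[NH₃] = 0.8758 M

Kc = ([NH₃]^2) / ([N₂] × [H₂]^3) = 1.02
[NH₃]^2 = Kc · (reactant terms)/(other product terms) = 1.02 · 0.75203 / 1 = 0.76707
[NH₃] = (0.76707)^(1/2) = 0.8758 M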